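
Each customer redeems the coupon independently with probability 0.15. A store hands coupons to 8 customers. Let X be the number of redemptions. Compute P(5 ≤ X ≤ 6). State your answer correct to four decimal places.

0.0028

X ~ Binomial(8, 0.15); P(5 ≤ X ≤ 6) = Σ C(8,k) p^k (1−p)^(8−k) over k:
  k=5: C(8,5)·0.15^5·0.85^3 = 0.002612
  k=6: C(8,6)·0.15^6·0.85^2 = 0.000230
Total = 0.002842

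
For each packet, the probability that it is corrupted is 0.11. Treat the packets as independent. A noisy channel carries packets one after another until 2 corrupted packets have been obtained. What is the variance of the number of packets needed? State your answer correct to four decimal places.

147.1074

Y = total packets until the second success; negative binomial with r=2, p=0.11.
Var(Y) = r(1−p)/p² = 2·0.89 / 0.11² = 147.107438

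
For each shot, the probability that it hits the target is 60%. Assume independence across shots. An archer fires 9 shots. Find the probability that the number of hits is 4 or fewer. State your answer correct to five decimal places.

0.26657

X ~ Binomial(9, 0.60); P(X ≤ 4) = Σ C(9,k) p^k (1−p)^(9−k) over k:
  k=0: C(9,0)·0.60^0·0.40^9 = 0.0002621
  k=1: C(9,1)·0.60^1·0.40^8 = 0.0035389
  k=2: C(9,2)·0.60^2·0.40^7 = 0.0212337
  k=3: C(9,3)·0.60^3·0.40^6 = 0.0743178
  k=4: C(9,4)·0.60^4·0.40^5 = 0.1672151
Total = 0.2665677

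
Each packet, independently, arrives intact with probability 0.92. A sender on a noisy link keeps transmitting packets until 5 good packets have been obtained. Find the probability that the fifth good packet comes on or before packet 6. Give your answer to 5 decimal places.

Finishing within 6 packets ⇔ at least 5 successes in the first 6. With X ~ Binomial(6, 0.92), P(Y ≤ 6) = 1 − P(X ≤ 4).
  k=0: C(6,0)·0.92^0·0.08^6 = 0.0000003
  k=1: C(6,1)·0.92^1·0.08^5 = 0.0000181
  k=2: C(6,2)·0.92^2·0.08^4 = 0.0005200
  k=3: C(6,3)·0.92^3·0.08^3 = 0.0079738
  k=4: C(6,4)·0.92^4·0.08^2 = 0.0687737
1 − 0.0772859 = 0.9227141

0.92271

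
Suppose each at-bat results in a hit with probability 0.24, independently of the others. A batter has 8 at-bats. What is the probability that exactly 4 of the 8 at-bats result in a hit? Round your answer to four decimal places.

0.0775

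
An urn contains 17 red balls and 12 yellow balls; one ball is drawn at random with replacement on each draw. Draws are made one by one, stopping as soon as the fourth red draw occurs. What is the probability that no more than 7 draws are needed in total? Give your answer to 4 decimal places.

0.6831

Finishing within 7 draws ⇔ at least 4 successes in the first 7. With X ~ Binomial(7, 0.586207), P(Y ≤ 7) = 1 − P(X ≤ 3).
  k=0: C(7,0)·0.586207^0·0.413793^7 = 0.002077
  k=1: C(7,1)·0.586207^1·0.413793^6 = 0.020599
  k=2: C(7,2)·0.586207^2·0.413793^5 = 0.087546
  k=3: C(7,3)·0.586207^3·0.413793^4 = 0.206706
1 − 0.316929 = 0.683071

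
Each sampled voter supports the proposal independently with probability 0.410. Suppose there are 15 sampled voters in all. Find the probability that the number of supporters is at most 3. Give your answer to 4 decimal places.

0.0785

X ~ Binomial(15, 0.41); P(X ≤ 3) = Σ C(15,k) p^k (1−p)^(15−k) over k:
  k=0: C(15,0)·0.41^0·0.59^15 = 0.000365
  k=1: C(15,1)·0.41^1·0.59^14 = 0.003809
  k=2: C(15,2)·0.41^2·0.59^13 = 0.018528
  k=3: C(15,3)·0.41^3·0.59^12 = 0.055794
Total = 0.078496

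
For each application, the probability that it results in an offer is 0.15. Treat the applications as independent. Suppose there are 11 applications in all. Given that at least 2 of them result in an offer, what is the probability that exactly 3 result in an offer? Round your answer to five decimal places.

0.29882

X ~ Binomial(11, 0.15). Want P(X=3 | X≥2) = P(X=3) / P(X≥2).
P(X=3) = C(11,3)·0.15^3·0.85^8 = 0.1517432
P(X≥2) = 1 − 0.1673432 − 0.3248428 = 0.5078140
Ratio = 0.1517432 / 0.5078140 = 0.2988164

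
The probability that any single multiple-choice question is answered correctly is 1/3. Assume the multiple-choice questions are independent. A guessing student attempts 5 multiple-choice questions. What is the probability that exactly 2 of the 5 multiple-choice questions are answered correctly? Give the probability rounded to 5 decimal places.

0.32922

X ~ Binomial(n=5, p=0.333333).
P(X=2) = C(5,2) · p^2 · (1−p)^3
= 10 · 0.11111 · 0.2963 = 0.3292181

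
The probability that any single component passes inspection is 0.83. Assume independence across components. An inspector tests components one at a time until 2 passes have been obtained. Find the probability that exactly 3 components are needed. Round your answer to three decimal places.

Y = trial on which the second success occurs; negative binomial, r=2, p=0.83.
P(Y=3) = C(2,1) · p^2 · (1−p)^1
= 2 · 0.6889 · 0.17 = 0.23423

0.234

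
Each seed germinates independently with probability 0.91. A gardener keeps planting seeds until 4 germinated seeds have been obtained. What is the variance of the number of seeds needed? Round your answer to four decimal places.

0.4347

Y = total seeds until the fourth success; negative binomial with r=4, p=0.91.
Var(Y) = r(1−p)/p² = 4·0.09 / 0.91² = 0.434730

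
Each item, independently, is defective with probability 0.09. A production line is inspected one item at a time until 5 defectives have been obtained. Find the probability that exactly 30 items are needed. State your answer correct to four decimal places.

0.0133

Y = trial on which the fifth success occurs; negative binomial, r=5, p=0.09.
P(Y=30) = C(29,4) · p^5 · (1−p)^25
= 23751 · 5.9049e-06 · 0.094631 = 0.013272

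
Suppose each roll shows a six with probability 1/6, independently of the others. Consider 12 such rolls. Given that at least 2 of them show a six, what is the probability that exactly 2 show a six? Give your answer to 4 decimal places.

0.4786

X ~ Binomial(12, 0.166667). Want P(X=2 | X≥2) = P(X=2) / P(X≥2).
P(X=2) = C(12,2)·0.166667^2·0.833333^10 = 0.296094
P(X≥2) = 1 − 0.112157 − 0.269176 = 0.618667
Ratio = 0.296094 / 0.618667 = 0.478599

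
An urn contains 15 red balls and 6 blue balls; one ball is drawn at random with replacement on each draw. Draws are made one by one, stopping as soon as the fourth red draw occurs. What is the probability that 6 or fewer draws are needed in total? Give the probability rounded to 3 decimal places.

0.770

Finishing within 6 draws ⇔ at least 4 successes in the first 6. With X ~ Binomial(6, 0.714286), P(Y ≤ 6) = 1 − P(X ≤ 3).
  k=0: C(6,0)·0.714286^0·0.285714^6 = 0.00054
  k=1: C(6,1)·0.714286^1·0.285714^5 = 0.00816
  k=2: C(6,2)·0.714286^2·0.285714^4 = 0.05100
  k=3: C(6,3)·0.714286^3·0.285714^3 = 0.17000
1 − 0.22970 = 0.77030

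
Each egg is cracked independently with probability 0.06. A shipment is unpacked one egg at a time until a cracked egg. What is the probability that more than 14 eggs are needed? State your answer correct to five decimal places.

0.42052

Y = number of eggs to the first success; geometric, p = 0.06.
P(Y > 14) = P(first 14 all fail) = (1−p)^14 = 0.4205232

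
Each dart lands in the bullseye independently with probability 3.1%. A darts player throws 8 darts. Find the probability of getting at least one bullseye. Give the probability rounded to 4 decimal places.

P(at least one) = 1 − P(none) = 1 − (1 − 0.031)^8
= 1 − 0.777303 = 0.222697

0.2227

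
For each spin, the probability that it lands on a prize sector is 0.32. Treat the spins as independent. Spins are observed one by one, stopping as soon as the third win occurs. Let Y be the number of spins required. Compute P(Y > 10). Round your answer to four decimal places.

0.3313

Needing more than 10 spins ⇔ fewer than 3 successes in the first 10. With X ~ Binomial(10, 0.32), P(Y > 10) = P(X ≤ 2).
  k=0: C(10,0)·0.32^0·0.68^10 = 0.021139
  k=1: C(10,1)·0.32^1·0.68^9 = 0.099479
  k=2: C(10,2)·0.32^2·0.68^8 = 0.210661
P(X ≤ 2) = 0.331279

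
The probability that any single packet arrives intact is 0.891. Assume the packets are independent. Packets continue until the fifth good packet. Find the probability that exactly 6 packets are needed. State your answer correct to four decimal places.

Y = trial on which the fifth success occurs; negative binomial, r=5, p=0.891.
P(Y=6) = C(5,4) · p^5 · (1−p)^1
= 5 · 0.56155 · 0.109 = 0.306045

0.3060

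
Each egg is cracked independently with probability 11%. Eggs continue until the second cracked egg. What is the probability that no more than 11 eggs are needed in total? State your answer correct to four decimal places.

0.3452

Finishing within 11 eggs ⇔ at least 2 successes in the first 11. With X ~ Binomial(11, 0.11), P(Y ≤ 11) = 1 − P(X ≤ 1).
  k=0: C(11,0)·0.11^0·0.89^11 = 0.277517
  k=1: C(11,1)·0.11^1·0.89^10 = 0.377299
1 − 0.654816 = 0.345184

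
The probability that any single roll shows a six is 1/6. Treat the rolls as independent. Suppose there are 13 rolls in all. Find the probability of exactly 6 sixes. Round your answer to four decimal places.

X ~ Binomial(n=13, p=0.166667).
P(X=6) = C(13,6) · p^6 · (1−p)^7
= 1716 · 2.1433e-05 · 0.27908 = 0.010265

0.0103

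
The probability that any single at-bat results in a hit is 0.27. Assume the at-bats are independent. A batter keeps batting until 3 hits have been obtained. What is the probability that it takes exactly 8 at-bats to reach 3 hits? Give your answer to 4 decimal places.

0.0857

Y = trial on which the third success occurs; negative binomial, r=3, p=0.27.
P(Y=8) = C(7,2) · p^3 · (1−p)^5
= 21 · 0.019683 · 0.20731 = 0.085689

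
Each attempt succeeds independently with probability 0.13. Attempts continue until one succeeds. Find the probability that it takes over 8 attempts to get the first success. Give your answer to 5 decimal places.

0.32821

Y = number of attempts to the first success; geometric, p = 0.13.
P(Y > 8) = P(first 8 all fail) = (1−p)^8 = 0.3282117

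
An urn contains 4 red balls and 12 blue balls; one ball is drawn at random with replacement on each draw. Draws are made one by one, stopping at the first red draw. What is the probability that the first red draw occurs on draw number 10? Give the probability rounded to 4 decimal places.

Geometric (trials to first success), p = 0.25.
P(Y = 10) = (1−p)^9 · p = 0.075085 · 0.25 = 0.018771

0.0188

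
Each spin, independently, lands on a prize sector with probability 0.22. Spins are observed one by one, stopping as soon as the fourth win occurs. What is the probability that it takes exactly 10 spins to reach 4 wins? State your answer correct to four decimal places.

0.0443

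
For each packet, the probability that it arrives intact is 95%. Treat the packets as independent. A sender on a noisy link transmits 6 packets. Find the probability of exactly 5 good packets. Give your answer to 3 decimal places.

X ~ Binomial(n=6, p=0.95).
P(X=5) = C(6,5) · p^5 · (1−p)^1
= 6 · 0.77378 · 0.05 = 0.23213

0.232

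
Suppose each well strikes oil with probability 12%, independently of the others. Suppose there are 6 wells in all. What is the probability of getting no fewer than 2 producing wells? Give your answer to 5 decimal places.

0.15563

X ~ Binomial(6, 0.12); P(X ≥ 2) = Σ C(6,k) p^k (1−p)^(6−k) over k:
  k=2: C(6,2)·0.12^2·0.88^4 = 0.1295342
  k=3: C(6,3)·0.12^3·0.88^3 = 0.0235517
  k=4: C(6,4)·0.12^4·0.88^2 = 0.0024087
  k=5: C(6,5)·0.12^5·0.88^1 = 0.0001314
  k=6: C(6,6)·0.12^6·0.88^0 = 0.0000030
Total = 0.1556289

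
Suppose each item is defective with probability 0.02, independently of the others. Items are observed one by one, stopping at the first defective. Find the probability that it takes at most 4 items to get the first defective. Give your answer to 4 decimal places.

0.0776

Y = number of items to the first success; geometric, p = 0.02.
P(Y ≤ 4) = 1 − (1−p)^4 = 1 − 0.922368 = 0.077632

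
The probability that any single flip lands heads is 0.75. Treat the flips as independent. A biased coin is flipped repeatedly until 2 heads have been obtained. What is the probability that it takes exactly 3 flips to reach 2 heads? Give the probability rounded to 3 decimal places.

Y = trial on which the second success occurs; negative binomial, r=2, p=0.75.
P(Y=3) = C(2,1) · p^2 · (1−p)^1
= 2 · 0.5625 · 0.25 = 0.28125

0.281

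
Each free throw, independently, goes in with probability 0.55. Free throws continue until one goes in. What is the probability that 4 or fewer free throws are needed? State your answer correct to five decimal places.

Y = number of free throws to the first success; geometric, p = 0.55.
P(Y ≤ 4) = 1 − (1−p)^4 = 1 − 0.0410063 = 0.9589937

0.95899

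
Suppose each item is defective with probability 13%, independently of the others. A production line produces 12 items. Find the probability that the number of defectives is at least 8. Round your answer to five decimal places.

X ~ Binomial(12, 0.13); P(X ≥ 8) = Σ C(12,k) p^k (1−p)^(12−k) over k:
  k=8: C(12,8)·0.13^8·0.87^4 = 0.0000231
  k=9: C(12,9)·0.13^9·0.87^3 = 0.0000015
  k=10: C(12,10)·0.13^10·0.87^2 = 0.0000001
  k=11: C(12,11)·0.13^11·0.87^1 = 0.0000000
  k=12: C(12,12)·0.13^12·0.87^0 = 0.0000000
Total = 0.0000247

0.00002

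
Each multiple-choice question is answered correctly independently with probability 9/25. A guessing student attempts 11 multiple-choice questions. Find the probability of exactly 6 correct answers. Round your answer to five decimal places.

X ~ Binomial(n=11, p=0.36).
P(X=6) = C(11,6) · p^6 · (1−p)^5
= 462 · 0.0021768 · 0.10737 = 0.1079834

0.10798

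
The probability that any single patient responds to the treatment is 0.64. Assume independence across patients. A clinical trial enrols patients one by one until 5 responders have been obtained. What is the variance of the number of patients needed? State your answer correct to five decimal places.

Y = total patients until the fifth success; negative binomial with r=5, p=0.64.
Var(Y) = r(1−p)/p² = 5·0.36 / 0.64² = 4.3945312

4.39453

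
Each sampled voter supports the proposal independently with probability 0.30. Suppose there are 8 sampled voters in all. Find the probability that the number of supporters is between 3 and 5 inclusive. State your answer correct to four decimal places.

0.4369

X ~ Binomial(8, 0.30); P(3 ≤ X ≤ 5) = Σ C(8,k) p^k (1−p)^(8−k) over k:
  k=3: C(8,3)·0.30^3·0.70^5 = 0.254122
  k=4: C(8,4)·0.30^4·0.70^4 = 0.136137
  k=5: C(8,5)·0.30^5·0.70^3 = 0.046675
Total = 0.436934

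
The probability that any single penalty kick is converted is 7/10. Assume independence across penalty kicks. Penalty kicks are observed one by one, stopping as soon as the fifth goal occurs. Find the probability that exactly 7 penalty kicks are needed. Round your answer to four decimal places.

0.2269

Y = trial on which the fifth success occurs; negative binomial, r=5, p=0.70.
P(Y=7) = C(6,4) · p^5 · (1−p)^2
= 15 · 0.16807 · 0.09 = 0.226894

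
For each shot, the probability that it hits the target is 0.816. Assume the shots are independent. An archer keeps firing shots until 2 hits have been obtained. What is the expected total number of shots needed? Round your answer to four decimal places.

Y = total shots until the second success; negative binomial with r=2, p=0.816.
E[Y] = r / p = 2 / 0.816 = 2.450980

2.4510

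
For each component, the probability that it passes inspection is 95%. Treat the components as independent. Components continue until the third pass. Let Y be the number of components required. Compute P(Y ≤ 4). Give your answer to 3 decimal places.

0.986

Finishing within 4 components ⇔ at least 3 successes in the first 4. With X ~ Binomial(4, 0.95), P(Y ≤ 4) = 1 − P(X ≤ 2).
  k=0: C(4,0)·0.95^0·0.05^4 = 0.00001
  k=1: C(4,1)·0.95^1·0.05^3 = 0.00047
  k=2: C(4,2)·0.95^2·0.05^2 = 0.01354
1 − 0.01402 = 0.98598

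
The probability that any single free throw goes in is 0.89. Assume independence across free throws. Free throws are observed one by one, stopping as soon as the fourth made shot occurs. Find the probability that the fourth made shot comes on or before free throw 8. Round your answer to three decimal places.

Finishing within 8 free throws ⇔ at least 4 successes in the first 8. With X ~ Binomial(8, 0.89), P(Y ≤ 8) = 1 − P(X ≤ 3).
  k=0: C(8,0)·0.89^0·0.11^8 = 0.00000
  k=1: C(8,1)·0.89^1·0.11^7 = 0.00000
  k=2: C(8,2)·0.89^2·0.11^6 = 0.00004
  k=3: C(8,3)·0.89^3·0.11^5 = 0.00064
1 − 0.00068 = 0.99932

0.999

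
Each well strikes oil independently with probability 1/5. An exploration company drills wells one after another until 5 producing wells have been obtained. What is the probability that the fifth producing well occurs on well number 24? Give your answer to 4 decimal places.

Y = trial on which the fifth success occurs; negative binomial, r=5, p=0.20.
P(Y=24) = C(23,4) · p^5 · (1−p)^19
= 8855 · 0.00032 · 0.014412 = 0.040836

0.0408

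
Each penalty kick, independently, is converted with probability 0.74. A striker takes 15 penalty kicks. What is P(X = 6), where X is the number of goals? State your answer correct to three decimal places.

X ~ Binomial(n=15, p=0.74).
P(X=6) = C(15,6) · p^6 · (1−p)^9
= 5005 · 0.16421 · 5.4295e-06 = 0.00446

0.004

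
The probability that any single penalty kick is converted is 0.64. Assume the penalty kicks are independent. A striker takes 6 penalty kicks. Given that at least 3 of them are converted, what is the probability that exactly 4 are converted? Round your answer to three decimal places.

X ~ Binomial(6, 0.64). Want P(X=4 | X≥3) = P(X=4) / P(X≥3).
P(X=4) = C(6,4)·0.64^4·0.36^2 = 0.32615
P(X≥3) = 1 − 0.00218 − 0.02322 − 0.10320 = 0.87141
Ratio = 0.32615 / 0.87141 = 0.37428

0.374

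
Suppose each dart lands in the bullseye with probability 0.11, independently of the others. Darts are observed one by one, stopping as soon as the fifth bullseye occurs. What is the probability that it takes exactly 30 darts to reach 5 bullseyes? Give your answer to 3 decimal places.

0.021

Y = trial on which the fifth success occurs; negative binomial, r=5, p=0.11.
P(Y=30) = C(29,4) · p^5 · (1−p)^25
= 23751 · 1.6105e-05 · 0.054294 = 0.02077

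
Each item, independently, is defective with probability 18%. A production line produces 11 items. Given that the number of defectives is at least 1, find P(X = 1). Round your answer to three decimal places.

0.307

X ~ Binomial(11, 0.18). Want P(X=1 | X≥1) = P(X=1) / P(X≥1).
P(X=1) = C(11,1)·0.18^1·0.82^10 = 0.27215
P(X≥1) = 1 − 0.11271 = 0.88729
Ratio = 0.27215 / 0.88729 = 0.30672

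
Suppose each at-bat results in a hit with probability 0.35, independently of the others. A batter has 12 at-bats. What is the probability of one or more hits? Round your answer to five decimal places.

P(at least one) = 1 − P(none) = 1 − (1 − 0.35)^12
= 1 − 0.0056880 = 0.9943120

0.99431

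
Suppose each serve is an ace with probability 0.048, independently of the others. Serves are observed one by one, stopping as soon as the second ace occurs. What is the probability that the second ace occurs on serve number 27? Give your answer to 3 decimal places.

0.018

Y = trial on which the second success occurs; negative binomial, r=2, p=0.048.
P(Y=27) = C(26,1) · p^2 · (1−p)^25
= 26 · 0.002304 · 0.29236 = 0.01751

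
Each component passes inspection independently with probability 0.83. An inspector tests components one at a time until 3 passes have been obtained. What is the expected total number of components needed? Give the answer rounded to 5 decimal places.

Y = total components until the third success; negative binomial with r=3, p=0.83.
E[Y] = r / p = 3 / 0.83 = 3.6144578

3.61446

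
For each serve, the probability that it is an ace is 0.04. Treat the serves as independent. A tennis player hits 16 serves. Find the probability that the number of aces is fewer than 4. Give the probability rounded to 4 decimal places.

0.9968

X ~ Binomial(16, 0.04); P(X ≤ 3) = Σ C(16,k) p^k (1−p)^(16−k) over k:
  k=0: C(16,0)·0.04^0·0.96^16 = 0.520403
  k=1: C(16,1)·0.04^1·0.96^15 = 0.346935
  k=2: C(16,2)·0.04^2·0.96^14 = 0.108417
  k=3: C(16,3)·0.04^3·0.96^13 = 0.021081
Total = 0.996837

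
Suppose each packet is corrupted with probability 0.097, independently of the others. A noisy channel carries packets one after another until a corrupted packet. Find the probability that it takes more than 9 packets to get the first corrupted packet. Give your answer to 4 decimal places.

0.3992

Y = number of packets to the first success; geometric, p = 0.097.
P(Y > 9) = P(first 9 all fail) = (1−p)^9 = 0.399199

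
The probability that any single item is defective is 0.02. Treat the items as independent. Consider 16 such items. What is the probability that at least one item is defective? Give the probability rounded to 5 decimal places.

0.27620

P(at least one) = 1 − P(none) = 1 − (1 − 0.02)^16
= 1 − 0.7237977 = 0.2762023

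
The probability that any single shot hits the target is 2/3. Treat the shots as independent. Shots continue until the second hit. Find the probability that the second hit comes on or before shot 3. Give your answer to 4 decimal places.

0.7407

Finishing within 3 shots ⇔ at least 2 successes in the first 3. With X ~ Binomial(3, 0.666667), P(Y ≤ 3) = 1 − P(X ≤ 1).
  k=0: C(3,0)·0.666667^0·0.333333^3 = 0.037037
  k=1: C(3,1)·0.666667^1·0.333333^2 = 0.222222
1 − 0.259259 = 0.740741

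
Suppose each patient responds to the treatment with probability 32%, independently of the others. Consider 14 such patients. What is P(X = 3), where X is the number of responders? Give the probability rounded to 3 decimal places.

X ~ Binomial(n=14, p=0.32).
P(X=3) = C(14,3) · p^3 · (1−p)^11
= 364 · 0.032768 · 0.014375 = 0.17145

0.171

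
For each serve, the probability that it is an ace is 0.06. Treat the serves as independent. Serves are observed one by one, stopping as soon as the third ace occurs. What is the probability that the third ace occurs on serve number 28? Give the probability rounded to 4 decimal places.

0.0161

Y = trial on which the third success occurs; negative binomial, r=3, p=0.06.
P(Y=28) = C(27,2) · p^3 · (1−p)^25
= 351 · 0.000216 · 0.21291 = 0.016142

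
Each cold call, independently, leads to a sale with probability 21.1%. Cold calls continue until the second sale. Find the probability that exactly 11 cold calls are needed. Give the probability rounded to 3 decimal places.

0.053

Y = trial on which the second success occurs; negative binomial, r=2, p=0.211.
P(Y=11) = C(10,1) · p^2 · (1−p)^9
= 10 · 0.044521 · 0.11849 = 0.05275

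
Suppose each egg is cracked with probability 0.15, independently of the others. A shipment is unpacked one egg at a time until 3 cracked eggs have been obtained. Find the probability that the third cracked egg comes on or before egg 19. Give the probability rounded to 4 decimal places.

0.5587

Finishing within 19 eggs ⇔ at least 3 successes in the first 19. With X ~ Binomial(19, 0.15), P(Y ≤ 19) = 1 − P(X ≤ 2).
  k=0: C(19,0)·0.15^0·0.85^19 = 0.045599
  k=1: C(19,1)·0.15^1·0.85^18 = 0.152892
  k=2: C(19,2)·0.15^2·0.85^17 = 0.242829
1 − 0.441321 = 0.558679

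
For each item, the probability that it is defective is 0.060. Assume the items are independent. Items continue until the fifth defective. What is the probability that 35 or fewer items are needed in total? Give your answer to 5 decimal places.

0.05628

Finishing within 35 items ⇔ at least 5 successes in the first 35. With X ~ Binomial(35, 0.06), P(Y ≤ 35) = 1 − P(X ≤ 4).
  k=0: C(35,0)·0.06^0·0.94^35 = 0.1146766
  k=1: C(35,1)·0.06^1·0.94^34 = 0.2561924
  k=2: C(35,2)·0.06^2·0.94^33 = 0.2779961
  k=3: C(35,3)·0.06^3·0.94^32 = 0.1951887
  k=4: C(35,4)·0.06^4·0.94^31 = 0.0996708
1 − 0.9437247 = 0.0562753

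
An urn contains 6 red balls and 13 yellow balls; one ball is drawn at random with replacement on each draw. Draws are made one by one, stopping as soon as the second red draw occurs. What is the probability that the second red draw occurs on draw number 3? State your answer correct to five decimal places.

Y = trial on which the second success occurs; negative binomial, r=2, p=0.315789.
P(Y=3) = C(2,1) · p^2 · (1−p)^1
= 2 · 0.099723 · 0.68421 = 0.1364630

0.13646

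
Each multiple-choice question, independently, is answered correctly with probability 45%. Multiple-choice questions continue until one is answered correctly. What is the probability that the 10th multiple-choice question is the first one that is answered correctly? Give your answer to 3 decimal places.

0.002

Geometric (trials to first success), p = 0.45.
P(Y = 10) = (1−p)^9 · p = 0.0046054 · 0.45 = 0.00207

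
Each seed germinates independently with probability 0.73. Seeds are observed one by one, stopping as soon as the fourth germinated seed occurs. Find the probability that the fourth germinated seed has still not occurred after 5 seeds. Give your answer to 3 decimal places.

0.409

Needing more than 5 seeds ⇔ fewer than 4 successes in the first 5. With X ~ Binomial(5, 0.73), P(Y > 5) = P(X ≤ 3).
  k=0: C(5,0)·0.73^0·0.27^5 = 0.00143
  k=1: C(5,1)·0.73^1·0.27^4 = 0.01940
  k=2: C(5,2)·0.73^2·0.27^3 = 0.10489
  k=3: C(5,3)·0.73^3·0.27^2 = 0.28359
P(X ≤ 3) = 0.40932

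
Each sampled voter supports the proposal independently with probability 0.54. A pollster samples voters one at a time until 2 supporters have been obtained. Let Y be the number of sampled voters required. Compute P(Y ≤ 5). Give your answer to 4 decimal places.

Finishing within 5 sampled voters ⇔ at least 2 successes in the first 5. With X ~ Binomial(5, 0.54), P(Y ≤ 5) = 1 − P(X ≤ 1).
  k=0: C(5,0)·0.54^0·0.46^5 = 0.020596
  k=1: C(5,1)·0.54^1·0.46^4 = 0.120891
1 − 0.141488 = 0.858512

0.8585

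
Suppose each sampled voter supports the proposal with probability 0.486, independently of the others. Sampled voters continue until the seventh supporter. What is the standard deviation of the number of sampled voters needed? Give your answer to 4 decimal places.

3.9030

Y = total sampled voters until the seventh success; negative binomial with r=7, p=0.486.
SD(Y) = √[r(1−p)/p²] = √(15.233111) = 3.902962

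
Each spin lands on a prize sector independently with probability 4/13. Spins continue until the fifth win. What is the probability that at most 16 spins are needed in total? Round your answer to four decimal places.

Finishing within 16 spins ⇔ at least 5 successes in the first 16. With X ~ Binomial(16, 0.307692), P(Y ≤ 16) = 1 − P(X ≤ 4).
  k=0: C(16,0)·0.307692^0·0.692308^16 = 0.002785
  k=1: C(16,1)·0.307692^1·0.692308^15 = 0.019803
  k=2: C(16,2)·0.307692^2·0.692308^14 = 0.066009
  k=3: C(16,3)·0.307692^3·0.692308^13 = 0.136907
  k=4: C(16,4)·0.307692^4·0.692308^12 = 0.197755
1 − 0.423259 = 0.576741

0.5767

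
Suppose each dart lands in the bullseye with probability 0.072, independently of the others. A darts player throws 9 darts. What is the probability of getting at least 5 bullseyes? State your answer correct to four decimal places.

0.0002

X ~ Binomial(9, 0.072); P(X ≥ 5) = Σ C(9,k) p^k (1−p)^(9−k) over k:
  k=5: C(9,5)·0.072^5·0.928^4 = 0.000181
  k=6: C(9,6)·0.072^6·0.928^3 = 0.000009
  k=7: C(9,7)·0.072^7·0.928^2 = 0.000000
  k=8: C(9,8)·0.072^8·0.928^1 = 0.000000
  k=9: C(9,9)·0.072^9·0.928^0 = 0.000000
Total = 0.000190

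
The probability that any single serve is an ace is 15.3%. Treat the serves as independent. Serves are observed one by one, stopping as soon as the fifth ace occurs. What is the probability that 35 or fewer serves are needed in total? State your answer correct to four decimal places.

Finishing within 35 serves ⇔ at least 5 successes in the first 35. With X ~ Binomial(35, 0.153), P(Y ≤ 35) = 1 − P(X ≤ 4).
  k=0: C(35,0)·0.153^0·0.847^35 = 0.002992
  k=1: C(35,1)·0.153^1·0.847^34 = 0.018915
  k=2: C(35,2)·0.153^2·0.847^33 = 0.058083
  k=3: C(35,3)·0.153^3·0.847^32 = 0.115413
  k=4: C(35,4)·0.153^4·0.847^31 = 0.166783
1 − 0.362185 = 0.637815

0.6378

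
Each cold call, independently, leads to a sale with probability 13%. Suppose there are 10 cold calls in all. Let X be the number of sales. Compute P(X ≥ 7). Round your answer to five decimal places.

X ~ Binomial(10, 0.13); P(X ≥ 7) = Σ C(10,k) p^k (1−p)^(10−k) over k:
  k=7: C(10,7)·0.13^7·0.87^3 = 0.0000496
  k=8: C(10,8)·0.13^8·0.87^2 = 0.0000028
  k=9: C(10,9)·0.13^9·0.87^1 = 0.0000001
  k=10: C(10,10)·0.13^10·0.87^0 = 0.0000000
Total = 0.0000525

0.00005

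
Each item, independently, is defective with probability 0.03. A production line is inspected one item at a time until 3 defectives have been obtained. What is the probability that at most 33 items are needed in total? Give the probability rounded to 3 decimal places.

Finishing within 33 items ⇔ at least 3 successes in the first 33. With X ~ Binomial(33, 0.03), P(Y ≤ 33) = 1 − P(X ≤ 2).
  k=0: C(33,0)·0.03^0·0.97^33 = 0.36599
  k=1: C(33,1)·0.03^1·0.97^32 = 0.37353
  k=2: C(33,2)·0.03^2·0.97^31 = 0.18484
1 − 0.92436 = 0.07564

0.076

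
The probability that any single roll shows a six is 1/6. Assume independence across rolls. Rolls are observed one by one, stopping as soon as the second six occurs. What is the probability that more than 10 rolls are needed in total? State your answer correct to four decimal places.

Needing more than 10 rolls ⇔ fewer than 2 successes in the first 10. With X ~ Binomial(10, 0.166667), P(Y > 10) = P(X ≤ 1).
  k=0: C(10,0)·0.166667^0·0.833333^10 = 0.161506
  k=1: C(10,1)·0.166667^1·0.833333^9 = 0.323011
P(X ≤ 1) = 0.484517

0.4845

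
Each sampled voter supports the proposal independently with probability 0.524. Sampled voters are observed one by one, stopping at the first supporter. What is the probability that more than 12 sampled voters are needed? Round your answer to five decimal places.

Y = number of sampled voters to the first success; geometric, p = 0.524.
P(Y > 12) = P(first 12 all fail) = (1−p)^12 = 0.0001353

0.00014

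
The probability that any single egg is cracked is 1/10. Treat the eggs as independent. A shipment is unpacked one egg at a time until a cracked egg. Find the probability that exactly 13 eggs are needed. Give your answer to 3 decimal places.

0.028

Geometric (trials to first success), p = 0.10.
P(Y = 13) = (1−p)^12 · p = 0.28243 · 0.10 = 0.02824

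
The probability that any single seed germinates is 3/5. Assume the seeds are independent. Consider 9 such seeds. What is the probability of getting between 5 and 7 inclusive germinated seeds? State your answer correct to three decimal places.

X ~ Binomial(9, 0.60); P(5 ≤ X ≤ 7) = Σ C(9,k) p^k (1−p)^(9−k) over k:
  k=5: C(9,5)·0.60^5·0.40^4 = 0.25082
  k=6: C(9,6)·0.60^6·0.40^3 = 0.25082
  k=7: C(9,7)·0.60^7·0.40^2 = 0.16124
Total = 0.66289

0.663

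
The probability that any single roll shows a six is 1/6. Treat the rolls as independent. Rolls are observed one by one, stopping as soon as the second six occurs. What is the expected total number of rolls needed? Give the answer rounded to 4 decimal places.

12.0000

Y = total rolls until the second success; negative binomial with r=2, p=0.166667.
E[Y] = r / p = 2 / 0.166667 = 12.000000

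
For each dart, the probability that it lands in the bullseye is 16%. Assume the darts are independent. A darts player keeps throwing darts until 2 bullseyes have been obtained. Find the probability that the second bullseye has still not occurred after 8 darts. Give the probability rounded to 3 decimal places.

0.626

Needing more than 8 darts ⇔ fewer than 2 successes in the first 8. With X ~ Binomial(8, 0.16), P(Y > 8) = P(X ≤ 1).
  k=0: C(8,0)·0.16^0·0.84^8 = 0.24788
  k=1: C(8,1)·0.16^1·0.84^7 = 0.37772
P(X ≤ 1) = 0.62559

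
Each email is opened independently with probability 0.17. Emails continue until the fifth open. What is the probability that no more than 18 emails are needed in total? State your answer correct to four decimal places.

0.1787

Finishing within 18 emails ⇔ at least 5 successes in the first 18. With X ~ Binomial(18, 0.17), P(Y ≤ 18) = 1 − P(X ≤ 4).
  k=0: C(18,0)·0.17^0·0.83^18 = 0.034947
  k=1: C(18,1)·0.17^1·0.83^17 = 0.128839
  k=2: C(18,2)·0.17^2·0.83^16 = 0.224305
  k=3: C(18,3)·0.17^3·0.83^15 = 0.245024
  k=4: C(18,4)·0.17^4·0.83^14 = 0.188196
1 − 0.821311 = 0.178689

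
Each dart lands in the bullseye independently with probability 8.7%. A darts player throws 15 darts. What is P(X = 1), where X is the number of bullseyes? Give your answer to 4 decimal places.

0.3649

X ~ Binomial(n=15, p=0.087).
P(X=1) = C(15,1) · p^1 · (1−p)^14
= 15 · 0.087 · 0.27963 = 0.364923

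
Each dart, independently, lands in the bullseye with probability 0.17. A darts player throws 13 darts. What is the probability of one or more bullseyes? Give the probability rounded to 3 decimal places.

P(at least one) = 1 − P(none) = 1 − (1 − 0.17)^13
= 1 − 0.08872 = 0.91128

0.911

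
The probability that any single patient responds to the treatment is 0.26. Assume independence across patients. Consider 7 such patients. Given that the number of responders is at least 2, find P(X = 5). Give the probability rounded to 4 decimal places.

X ~ Binomial(7, 0.26). Want P(X=5 | X≥2) = P(X=5) / P(X≥2).
P(X=5) = C(7,5)·0.26^5·0.74^2 = 0.013663
P(X≥2) = 1 − 0.121513 − 0.298856 = 0.579631
Ratio = 0.013663 / 0.579631 = 0.023572

0.0236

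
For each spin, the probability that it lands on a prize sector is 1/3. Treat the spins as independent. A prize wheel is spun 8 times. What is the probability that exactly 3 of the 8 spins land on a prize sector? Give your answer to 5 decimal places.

0.27313

X ~ Binomial(n=8, p=0.333333).
P(X=3) = C(8,3) · p^3 · (1−p)^5
= 56 · 0.037037 · 0.13169 = 0.2731291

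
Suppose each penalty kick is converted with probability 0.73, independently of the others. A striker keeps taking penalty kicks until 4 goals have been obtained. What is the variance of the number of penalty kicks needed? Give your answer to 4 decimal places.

2.0266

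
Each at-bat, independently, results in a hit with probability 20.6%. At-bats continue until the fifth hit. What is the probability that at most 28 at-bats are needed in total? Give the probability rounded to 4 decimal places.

0.7122

Finishing within 28 at-bats ⇔ at least 5 successes in the first 28. With X ~ Binomial(28, 0.206), P(Y ≤ 28) = 1 − P(X ≤ 4).
  k=0: C(28,0)·0.206^0·0.794^28 = 0.001567
  k=1: C(28,1)·0.206^1·0.794^27 = 0.011381
  k=2: C(28,2)·0.206^2·0.794^26 = 0.039862
  k=3: C(28,3)·0.206^3·0.794^25 = 0.089631
  k=4: C(28,4)·0.206^4·0.794^24 = 0.145340
1 − 0.287781 = 0.712219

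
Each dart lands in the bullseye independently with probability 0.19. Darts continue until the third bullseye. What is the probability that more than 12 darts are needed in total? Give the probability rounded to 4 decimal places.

0.5940

Needing more than 12 darts ⇔ fewer than 3 successes in the first 12. With X ~ Binomial(12, 0.19), P(Y > 12) = P(X ≤ 2).
  k=0: C(12,0)·0.19^0·0.81^12 = 0.079766
  k=1: C(12,1)·0.19^1·0.81^11 = 0.224528
  k=2: C(12,2)·0.19^2·0.81^10 = 0.289669
P(X ≤ 2) = 0.593963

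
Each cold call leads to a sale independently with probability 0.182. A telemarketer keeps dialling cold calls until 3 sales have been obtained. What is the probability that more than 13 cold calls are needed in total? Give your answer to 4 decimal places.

0.5692

Needing more than 13 cold calls ⇔ fewer than 3 successes in the first 13. With X ~ Binomial(13, 0.182), P(Y > 13) = P(X ≤ 2).
  k=0: C(13,0)·0.182^0·0.818^13 = 0.073416
  k=1: C(13,1)·0.182^1·0.818^12 = 0.212351
  k=2: C(13,2)·0.182^2·0.818^11 = 0.283481
P(X ≤ 2) = 0.569248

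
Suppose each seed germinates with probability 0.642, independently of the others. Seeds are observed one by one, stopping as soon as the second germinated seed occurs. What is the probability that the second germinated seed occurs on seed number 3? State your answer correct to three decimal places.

Y = trial on which the second success occurs; negative binomial, r=2, p=0.642.
P(Y=3) = C(2,1) · p^2 · (1−p)^1
= 2 · 0.41216 · 0.358 = 0.29511

0.295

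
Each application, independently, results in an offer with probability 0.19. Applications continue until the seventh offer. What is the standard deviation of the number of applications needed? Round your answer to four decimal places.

Y = total applications until the seventh success; negative binomial with r=7, p=0.19.
SD(Y) = √[r(1−p)/p²] = √(157.063712) = 12.532506

12.5325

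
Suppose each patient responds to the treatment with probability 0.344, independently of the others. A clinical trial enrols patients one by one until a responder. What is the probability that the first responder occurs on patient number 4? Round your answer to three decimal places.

Geometric (trials to first success), p = 0.344.
P(Y = 4) = (1−p)^3 · p = 0.2823 · 0.344 = 0.09711

0.097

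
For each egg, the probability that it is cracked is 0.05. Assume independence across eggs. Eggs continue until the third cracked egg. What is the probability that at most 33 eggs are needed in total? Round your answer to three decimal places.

0.227

Finishing within 33 eggs ⇔ at least 3 successes in the first 33. With X ~ Binomial(33, 0.05), P(Y ≤ 33) = 1 − P(X ≤ 2).
  k=0: C(33,0)·0.05^0·0.95^33 = 0.18403
  k=1: C(33,1)·0.05^1·0.95^32 = 0.31962
  k=2: C(33,2)·0.05^2·0.95^31 = 0.26916
1 − 0.77281 = 0.22719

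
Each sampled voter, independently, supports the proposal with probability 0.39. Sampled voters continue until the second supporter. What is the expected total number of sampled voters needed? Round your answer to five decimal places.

5.12821

Y = total sampled voters until the second success; negative binomial with r=2, p=0.39.
E[Y] = r / p = 2 / 0.39 = 5.1282051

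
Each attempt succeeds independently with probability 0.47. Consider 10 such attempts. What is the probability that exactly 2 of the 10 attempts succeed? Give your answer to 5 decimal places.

X ~ Binomial(n=10, p=0.47).
P(X=2) = C(10,2) · p^2 · (1−p)^8
= 45 · 0.2209 · 0.006226 = 0.0618892

0.06189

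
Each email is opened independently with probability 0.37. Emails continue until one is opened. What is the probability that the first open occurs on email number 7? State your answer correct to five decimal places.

Geometric (trials to first success), p = 0.37.
P(Y = 7) = (1−p)^6 · p = 0.062524 · 0.37 = 0.0231337

0.02313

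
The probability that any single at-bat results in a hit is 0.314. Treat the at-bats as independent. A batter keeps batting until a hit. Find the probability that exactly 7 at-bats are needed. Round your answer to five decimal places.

Geometric (trials to first success), p = 0.314.
P(Y = 7) = (1−p)^6 · p = 0.10422 · 0.314 = 0.0327246

0.03272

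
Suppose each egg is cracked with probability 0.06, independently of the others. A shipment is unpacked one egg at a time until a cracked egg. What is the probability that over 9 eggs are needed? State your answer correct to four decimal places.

0.5730

Y = number of eggs to the first success; geometric, p = 0.06.
P(Y > 9) = P(first 9 all fail) = (1−p)^9 = 0.572995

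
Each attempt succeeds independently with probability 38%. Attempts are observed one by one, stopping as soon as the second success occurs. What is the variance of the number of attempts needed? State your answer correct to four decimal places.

8.5873

Y = total attempts until the second success; negative binomial with r=2, p=0.38.
Var(Y) = r(1−p)/p² = 2·0.62 / 0.38² = 8.587258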